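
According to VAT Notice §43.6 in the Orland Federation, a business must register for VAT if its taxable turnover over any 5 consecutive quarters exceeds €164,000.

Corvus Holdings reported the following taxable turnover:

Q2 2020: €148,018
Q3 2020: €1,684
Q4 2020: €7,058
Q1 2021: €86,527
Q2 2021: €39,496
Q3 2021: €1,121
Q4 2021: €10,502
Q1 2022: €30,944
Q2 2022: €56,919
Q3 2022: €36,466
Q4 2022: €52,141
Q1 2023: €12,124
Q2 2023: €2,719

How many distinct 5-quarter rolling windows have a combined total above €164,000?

Q2 2020–Q2 2021: €148,018 + €1,684 + €7,058 + €86,527 + €39,496 = €282,783 (over)
Q3 2020–Q3 2021: €1,684 + €7,058 + €86,527 + €39,496 + €1,121 = €135,886 (under)
Q4 2020–Q4 2021: €7,058 + €86,527 + €39,496 + €1,121 + €10,502 = €144,704 (under)
Q1 2021–Q1 2022: €86,527 + €39,496 + €1,121 + €10,502 + €30,944 = €168,590 (over)
Q2 2021–Q2 2022: €39,496 + €1,121 + €10,502 + €30,944 + €56,919 = €138,982 (under)
Q3 2021–Q3 2022: €1,121 + €10,502 + €30,944 + €56,919 + €36,466 = €135,952 (under)
Q4 2021–Q4 2022: €10,502 + €30,944 + €56,919 + €36,466 + €52,141 = €186,972 (over)
Q1 2022–Q1 2023: €30,944 + €56,919 + €36,466 + €52,141 + €12,124 = €188,594 (over)
Q2 2022–Q2 2023: €56,919 + €36,466 + €52,141 + €12,124 + €2,719 = €160,369 (under)
4 windows exceed the threshold.

4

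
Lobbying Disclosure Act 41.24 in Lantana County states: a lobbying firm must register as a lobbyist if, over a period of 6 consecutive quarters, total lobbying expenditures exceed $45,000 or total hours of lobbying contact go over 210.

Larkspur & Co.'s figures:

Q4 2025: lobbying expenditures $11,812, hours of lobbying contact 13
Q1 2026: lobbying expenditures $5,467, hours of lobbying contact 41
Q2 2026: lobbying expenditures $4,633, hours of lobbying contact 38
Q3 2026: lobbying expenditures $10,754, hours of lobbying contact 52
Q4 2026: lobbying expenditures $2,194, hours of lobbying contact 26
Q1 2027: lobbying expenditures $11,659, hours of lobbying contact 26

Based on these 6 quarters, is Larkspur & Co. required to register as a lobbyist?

Total lobbying expenditures: $11,812 + $5,467 + $4,633 + $10,754 + $2,194 + $11,659 = $46,519 (> $45,000).
Total hours of lobbying contact: 13 + 41 + 38 + 52 + 26 + 26 = 196 (≤ 210).
The test is 'or': at least one threshold is exceeded.

Yes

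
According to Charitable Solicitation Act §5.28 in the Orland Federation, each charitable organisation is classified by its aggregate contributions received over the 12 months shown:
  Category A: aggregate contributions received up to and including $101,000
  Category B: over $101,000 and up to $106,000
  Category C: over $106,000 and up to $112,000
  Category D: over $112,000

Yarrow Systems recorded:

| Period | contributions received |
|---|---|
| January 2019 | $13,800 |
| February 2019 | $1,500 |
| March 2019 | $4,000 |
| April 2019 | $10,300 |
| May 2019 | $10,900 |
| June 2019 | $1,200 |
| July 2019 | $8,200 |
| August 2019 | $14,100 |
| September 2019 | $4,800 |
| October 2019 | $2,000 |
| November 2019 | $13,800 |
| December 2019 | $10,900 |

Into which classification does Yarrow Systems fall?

Aggregate contributions received: $13,800 + $1,500 + $4,000 + $10,300 + $10,900 + $1,200 + $8,200 + $14,100 + $4,800 + $2,000 + $13,800 + $10,900 = $95,500.
$95,500 ≤ $101,000, so Category A applies.

Category A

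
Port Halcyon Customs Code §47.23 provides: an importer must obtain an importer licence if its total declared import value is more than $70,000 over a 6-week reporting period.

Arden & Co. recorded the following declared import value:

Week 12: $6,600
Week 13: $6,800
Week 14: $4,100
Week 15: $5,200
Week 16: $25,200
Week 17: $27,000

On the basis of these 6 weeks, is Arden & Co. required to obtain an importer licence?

Total declared import value: $6,600 + $6,800 + $4,100 + $5,200 + $25,200 + $27,000 = $74,900.
$74,900 > $70,000, so the threshold is exceeded.

Yes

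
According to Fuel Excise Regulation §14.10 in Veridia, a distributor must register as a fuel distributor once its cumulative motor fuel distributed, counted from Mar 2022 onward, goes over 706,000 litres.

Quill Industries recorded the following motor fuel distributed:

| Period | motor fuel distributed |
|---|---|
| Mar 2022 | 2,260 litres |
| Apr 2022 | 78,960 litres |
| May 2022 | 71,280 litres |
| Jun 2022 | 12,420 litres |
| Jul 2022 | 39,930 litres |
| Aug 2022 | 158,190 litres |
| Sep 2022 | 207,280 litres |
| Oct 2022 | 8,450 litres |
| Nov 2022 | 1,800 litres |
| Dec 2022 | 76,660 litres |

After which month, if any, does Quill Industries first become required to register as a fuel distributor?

Through Mar 2022: 2,260 litres
Through Apr 2022: 81,220 litres
Through May 2022: 152,500 litres
Through Jun 2022: 164,920 litres
Through Jul 2022: 204,850 litres
Through Aug 2022: 363,040 litres
Through Sep 2022: 570,320 litres
Through Oct 2022: 578,770 litres
Through Nov 2022: 580,570 litres
Through Dec 2022: 657,230 litres
Final cumulative total 657,230 litres ≤ 706,000 litres; the threshold is never exceeded.

Not triggered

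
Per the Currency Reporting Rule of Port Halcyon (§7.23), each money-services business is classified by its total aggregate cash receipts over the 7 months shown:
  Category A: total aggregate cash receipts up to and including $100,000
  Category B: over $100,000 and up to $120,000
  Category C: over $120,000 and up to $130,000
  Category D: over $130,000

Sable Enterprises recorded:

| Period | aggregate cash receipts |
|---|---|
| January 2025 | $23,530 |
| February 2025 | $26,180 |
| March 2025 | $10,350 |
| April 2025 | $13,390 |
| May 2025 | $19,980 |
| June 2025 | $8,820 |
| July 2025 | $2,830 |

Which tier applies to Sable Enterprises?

Category B

Total aggregate cash receipts: $23,530 + $26,180 + $10,350 + $13,390 + $19,980 + $8,820 + $2,830 = $105,080.
$100,000 < $105,080 ≤ $120,000, so Category B applies.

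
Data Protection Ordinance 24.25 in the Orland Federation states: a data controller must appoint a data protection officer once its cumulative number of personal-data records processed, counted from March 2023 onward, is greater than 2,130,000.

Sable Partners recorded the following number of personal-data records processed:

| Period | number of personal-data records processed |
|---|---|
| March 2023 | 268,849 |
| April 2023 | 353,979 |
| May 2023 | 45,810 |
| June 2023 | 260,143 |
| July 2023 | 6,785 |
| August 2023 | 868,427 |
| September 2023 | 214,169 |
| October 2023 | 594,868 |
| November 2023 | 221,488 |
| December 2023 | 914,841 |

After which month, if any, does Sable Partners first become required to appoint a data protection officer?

Through March 2023: 268,849
Through April 2023: 622,828
Through May 2023: 668,638
Through June 2023: 928,781
Through July 2023: 935,566
Through August 2023: 1,803,993
Through September 2023: 2,018,162
Through October 2023: 2,613,030 ← exceeds threshold

October 2023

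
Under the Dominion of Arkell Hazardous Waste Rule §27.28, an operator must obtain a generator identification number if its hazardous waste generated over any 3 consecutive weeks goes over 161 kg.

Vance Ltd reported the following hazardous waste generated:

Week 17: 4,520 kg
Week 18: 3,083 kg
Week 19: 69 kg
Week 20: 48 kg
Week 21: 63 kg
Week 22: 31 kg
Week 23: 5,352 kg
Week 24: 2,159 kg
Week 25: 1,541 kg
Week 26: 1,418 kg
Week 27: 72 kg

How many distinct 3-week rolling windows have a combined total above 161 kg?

Week 17–Week 19: 4,520 kg + 3,083 kg + 69 kg = 7,672 kg (over)
Week 18–Week 20: 3,083 kg + 69 kg + 48 kg = 3,200 kg (over)
Week 19–Week 21: 69 kg + 48 kg + 63 kg = 180 kg (over)
Week 20–Week 22: 48 kg + 63 kg + 31 kg = 142 kg (under)
Week 21–Week 23: 63 kg + 31 kg + 5,352 kg = 5,446 kg (over)
Week 22–Week 24: 31 kg + 5,352 kg + 2,159 kg = 7,542 kg (over)
Week 23–Week 25: 5,352 kg + 2,159 kg + 1,541 kg = 9,052 kg (over)
Week 24–Week 26: 2,159 kg + 1,541 kg + 1,418 kg = 5,118 kg (over)
Week 25–Week 27: 1,541 kg + 1,418 kg + 72 kg = 3,031 kg (over)
8 windows exceed the threshold.

8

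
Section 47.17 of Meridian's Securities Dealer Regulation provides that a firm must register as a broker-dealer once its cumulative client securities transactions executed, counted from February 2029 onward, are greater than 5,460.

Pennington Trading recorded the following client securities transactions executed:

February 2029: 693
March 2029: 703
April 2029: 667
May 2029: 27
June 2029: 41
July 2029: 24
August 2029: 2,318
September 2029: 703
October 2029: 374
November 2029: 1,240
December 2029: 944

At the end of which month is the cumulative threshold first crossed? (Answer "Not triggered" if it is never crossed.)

October 2029

Through February 2029: 693
Through March 2029: 1,396
Through April 2029: 2,063
Through May 2029: 2,090
Through June 2029: 2,131
Through July 2029: 2,155
Through August 2029: 4,473
Through September 2029: 5,176
Through October 2029: 5,550 ← exceeds threshold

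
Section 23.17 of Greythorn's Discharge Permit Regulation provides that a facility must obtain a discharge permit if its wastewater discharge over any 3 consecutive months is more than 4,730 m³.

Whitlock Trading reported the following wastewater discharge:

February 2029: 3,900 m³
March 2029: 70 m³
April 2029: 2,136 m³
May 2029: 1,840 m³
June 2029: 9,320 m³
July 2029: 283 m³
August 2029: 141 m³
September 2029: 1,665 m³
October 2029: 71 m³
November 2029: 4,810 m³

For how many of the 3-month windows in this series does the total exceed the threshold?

5

February 2029–April 2029: 3,900 m³ + 70 m³ + 2,136 m³ = 6,106 m³ (over)
March 2029–May 2029: 70 m³ + 2,136 m³ + 1,840 m³ = 4,046 m³ (under)
April 2029–June 2029: 2,136 m³ + 1,840 m³ + 9,320 m³ = 13,296 m³ (over)
May 2029–July 2029: 1,840 m³ + 9,320 m³ + 283 m³ = 11,443 m³ (over)
June 2029–August 2029: 9,320 m³ + 283 m³ + 141 m³ = 9,744 m³ (over)
July 2029–September 2029: 283 m³ + 141 m³ + 1,665 m³ = 2,089 m³ (under)
August 2029–October 2029: 141 m³ + 1,665 m³ + 71 m³ = 1,877 m³ (under)
September 2029–November 2029: 1,665 m³ + 71 m³ + 4,810 m³ = 6,546 m³ (over)
5 windows exceed the threshold.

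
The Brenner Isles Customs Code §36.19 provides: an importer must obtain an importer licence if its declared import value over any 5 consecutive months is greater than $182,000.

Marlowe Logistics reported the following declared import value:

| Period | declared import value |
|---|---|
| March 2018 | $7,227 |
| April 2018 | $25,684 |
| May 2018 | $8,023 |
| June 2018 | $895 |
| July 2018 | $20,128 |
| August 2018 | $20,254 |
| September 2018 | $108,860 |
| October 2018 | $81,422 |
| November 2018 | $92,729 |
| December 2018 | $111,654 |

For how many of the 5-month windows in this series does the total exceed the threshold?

March 2018–July 2018: $7,227 + $25,684 + $8,023 + $895 + $20,128 = $61,957 (under)
April 2018–August 2018: $25,684 + $8,023 + $895 + $20,128 + $20,254 = $74,984 (under)
May 2018–September 2018: $8,023 + $895 + $20,128 + $20,254 + $108,860 = $158,160 (under)
June 2018–October 2018: $895 + $20,128 + $20,254 + $108,860 + $81,422 = $231,559 (over)
July 2018–November 2018: $20,128 + $20,254 + $108,860 + $81,422 + $92,729 = $323,393 (over)
August 2018–December 2018: $20,254 + $108,860 + $81,422 + $92,729 + $111,654 = $414,919 (over)
3 windows exceed the threshold.

3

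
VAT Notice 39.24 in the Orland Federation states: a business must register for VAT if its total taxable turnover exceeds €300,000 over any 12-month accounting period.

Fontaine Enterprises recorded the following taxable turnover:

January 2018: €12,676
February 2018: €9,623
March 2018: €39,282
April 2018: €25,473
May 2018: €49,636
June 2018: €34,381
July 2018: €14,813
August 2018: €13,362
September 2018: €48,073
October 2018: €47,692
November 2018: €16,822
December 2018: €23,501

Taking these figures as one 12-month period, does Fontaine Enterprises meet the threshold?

Yes

Total taxable turnover: €12,676 + €9,623 + €39,282 + €25,473 + €49,636 + €34,381 + €14,813 + €13,362 + €48,073 + €47,692 + €16,822 + €23,501 = €335,334.
€335,334 > €300,000, so the threshold is exceeded.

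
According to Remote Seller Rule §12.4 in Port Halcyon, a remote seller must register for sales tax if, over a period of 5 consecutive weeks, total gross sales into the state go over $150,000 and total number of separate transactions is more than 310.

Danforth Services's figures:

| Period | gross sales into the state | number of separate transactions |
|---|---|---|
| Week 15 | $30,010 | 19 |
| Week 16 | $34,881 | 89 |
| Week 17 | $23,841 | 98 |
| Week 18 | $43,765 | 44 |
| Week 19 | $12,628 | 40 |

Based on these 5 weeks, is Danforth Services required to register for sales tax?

Total gross sales into the state: $30,010 + $34,881 + $23,841 + $43,765 + $12,628 = $145,125 (≤ $150,000).
Total number of separate transactions: 19 + 89 + 98 + 44 + 40 = 290 (≤ 310).
The test is 'and': the rule requires both, and at least one is not exceeded.

No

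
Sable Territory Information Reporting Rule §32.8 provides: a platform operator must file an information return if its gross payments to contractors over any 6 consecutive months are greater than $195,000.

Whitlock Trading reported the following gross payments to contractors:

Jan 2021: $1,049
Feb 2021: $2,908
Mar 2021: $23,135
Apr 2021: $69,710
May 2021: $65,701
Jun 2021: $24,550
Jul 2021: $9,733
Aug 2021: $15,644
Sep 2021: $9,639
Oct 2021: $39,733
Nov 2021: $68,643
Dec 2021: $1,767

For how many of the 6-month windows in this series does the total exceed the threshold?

2

Jan 2021–Jun 2021: $1,049 + $2,908 + $23,135 + $69,710 + $65,701 + $24,550 = $187,053 (under)
Feb 2021–Jul 2021: $2,908 + $23,135 + $69,710 + $65,701 + $24,550 + $9,733 = $195,737 (over)
Mar 2021–Aug 2021: $23,135 + $69,710 + $65,701 + $24,550 + $9,733 + $15,644 = $208,473 (over)
Apr 2021–Sep 2021: $69,710 + $65,701 + $24,550 + $9,733 + $15,644 + $9,639 = $194,977 (under)
May 2021–Oct 2021: $65,701 + $24,550 + $9,733 + $15,644 + $9,639 + $39,733 = $165,000 (under)
Jun 2021–Nov 2021: $24,550 + $9,733 + $15,644 + $9,639 + $39,733 + $68,643 = $167,942 (under)
Jul 2021–Dec 2021: $9,733 + $15,644 + $9,639 + $39,733 + $68,643 + $1,767 = $145,159 (under)
2 windows exceed the threshold.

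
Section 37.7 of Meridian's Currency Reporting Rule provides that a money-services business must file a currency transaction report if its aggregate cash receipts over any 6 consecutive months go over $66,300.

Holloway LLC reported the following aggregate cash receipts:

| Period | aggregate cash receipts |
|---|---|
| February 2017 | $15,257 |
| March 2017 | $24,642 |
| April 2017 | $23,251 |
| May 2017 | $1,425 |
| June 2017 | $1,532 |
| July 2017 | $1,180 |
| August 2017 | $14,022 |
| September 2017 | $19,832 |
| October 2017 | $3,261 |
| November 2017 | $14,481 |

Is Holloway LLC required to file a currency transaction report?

Yes

February 2017–July 2017: $15,257 + $24,642 + $23,251 + $1,425 + $1,532 + $1,180 = $67,287 (over)
March 2017–August 2017: $24,642 + $23,251 + $1,425 + $1,532 + $1,180 + $14,022 = $66,052 (under)
April 2017–September 2017: $23,251 + $1,425 + $1,532 + $1,180 + $14,022 + $19,832 = $61,242 (under)
May 2017–October 2017: $1,425 + $1,532 + $1,180 + $14,022 + $19,832 + $3,261 = $41,252 (under)
June 2017–November 2017: $1,532 + $1,180 + $14,022 + $19,832 + $3,261 + $14,481 = $54,308 (under)
At least one window exceeds $66,300.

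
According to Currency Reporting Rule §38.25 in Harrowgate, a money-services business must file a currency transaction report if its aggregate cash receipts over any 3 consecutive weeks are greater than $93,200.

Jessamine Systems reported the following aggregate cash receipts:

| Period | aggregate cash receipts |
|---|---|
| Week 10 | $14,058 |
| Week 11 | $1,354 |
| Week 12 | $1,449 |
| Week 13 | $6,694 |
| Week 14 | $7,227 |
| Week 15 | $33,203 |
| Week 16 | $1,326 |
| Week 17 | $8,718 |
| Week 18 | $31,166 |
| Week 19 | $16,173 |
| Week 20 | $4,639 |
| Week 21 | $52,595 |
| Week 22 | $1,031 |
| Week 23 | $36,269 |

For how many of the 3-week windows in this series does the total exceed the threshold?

0

Week 10–Week 12: $14,058 + $1,354 + $1,449 = $16,861 (under)
Week 11–Week 13: $1,354 + $1,449 + $6,694 = $9,497 (under)
Week 12–Week 14: $1,449 + $6,694 + $7,227 = $15,370 (under)
Week 13–Week 15: $6,694 + $7,227 + $33,203 = $47,124 (under)
Week 14–Week 16: $7,227 + $33,203 + $1,326 = $41,756 (under)
Week 15–Week 17: $33,203 + $1,326 + $8,718 = $43,247 (under)
Week 16–Week 18: $1,326 + $8,718 + $31,166 = $41,210 (under)
Week 17–Week 19: $8,718 + $31,166 + $16,173 = $56,057 (under)
Week 18–Week 20: $31,166 + $16,173 + $4,639 = $51,978 (under)
Week 19–Week 21: $16,173 + $4,639 + $52,595 = $73,407 (under)
Week 20–Week 22: $4,639 + $52,595 + $1,031 = $58,265 (under)
Week 21–Week 23: $52,595 + $1,031 + $36,269 = $89,895 (under)
0 windows exceed the threshold.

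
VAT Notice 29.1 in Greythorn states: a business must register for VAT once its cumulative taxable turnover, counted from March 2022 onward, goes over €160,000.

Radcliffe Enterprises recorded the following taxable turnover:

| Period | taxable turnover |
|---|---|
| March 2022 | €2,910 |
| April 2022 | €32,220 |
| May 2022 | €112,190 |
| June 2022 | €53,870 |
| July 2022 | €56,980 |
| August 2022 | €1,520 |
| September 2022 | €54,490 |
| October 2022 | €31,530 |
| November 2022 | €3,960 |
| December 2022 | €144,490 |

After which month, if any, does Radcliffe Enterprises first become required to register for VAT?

Through March 2022: €2,910
Through April 2022: €35,130
Through May 2022: €147,320
Through June 2022: €201,190 ← exceeds threshold

June 2022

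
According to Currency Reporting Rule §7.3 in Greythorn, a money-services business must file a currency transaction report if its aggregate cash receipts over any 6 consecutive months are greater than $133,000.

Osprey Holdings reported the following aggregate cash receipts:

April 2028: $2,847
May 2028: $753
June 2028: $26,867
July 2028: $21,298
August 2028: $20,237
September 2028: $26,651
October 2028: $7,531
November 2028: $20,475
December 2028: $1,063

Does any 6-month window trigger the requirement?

April 2028–September 2028: $2,847 + $753 + $26,867 + $21,298 + $20,237 + $26,651 = $98,653 (under)
May 2028–October 2028: $753 + $26,867 + $21,298 + $20,237 + $26,651 + $7,531 = $103,337 (under)
June 2028–November 2028: $26,867 + $21,298 + $20,237 + $26,651 + $7,531 + $20,475 = $123,059 (under)
July 2028–December 2028: $21,298 + $20,237 + $26,651 + $7,531 + $20,475 + $1,063 = $97,255 (under)
No window exceeds $133,000.

No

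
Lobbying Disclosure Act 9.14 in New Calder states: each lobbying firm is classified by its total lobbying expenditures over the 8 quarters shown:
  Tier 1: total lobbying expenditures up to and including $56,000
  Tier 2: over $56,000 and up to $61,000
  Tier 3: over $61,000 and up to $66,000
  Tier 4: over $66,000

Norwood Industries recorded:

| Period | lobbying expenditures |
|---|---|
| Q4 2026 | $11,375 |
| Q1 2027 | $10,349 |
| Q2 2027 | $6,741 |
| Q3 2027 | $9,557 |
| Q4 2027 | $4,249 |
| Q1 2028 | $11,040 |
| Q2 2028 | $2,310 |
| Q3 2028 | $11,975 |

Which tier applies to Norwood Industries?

Tier 4

Total lobbying expenditures: $11,375 + $10,349 + $6,741 + $9,557 + $4,249 + $11,040 + $2,310 + $11,975 = $67,596.
$67,596 > $66,000, so Tier 4 applies.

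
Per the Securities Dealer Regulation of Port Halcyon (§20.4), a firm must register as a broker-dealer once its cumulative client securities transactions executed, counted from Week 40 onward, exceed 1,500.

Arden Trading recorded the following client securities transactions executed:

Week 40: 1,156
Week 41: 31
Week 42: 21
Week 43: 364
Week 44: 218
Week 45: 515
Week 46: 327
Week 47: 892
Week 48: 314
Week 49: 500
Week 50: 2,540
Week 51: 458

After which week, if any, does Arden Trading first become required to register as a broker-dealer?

Through Week 40: 1,156
Through Week 41: 1,187
Through Week 42: 1,208
Through Week 43: 1,572 ← exceeds threshold

Week 43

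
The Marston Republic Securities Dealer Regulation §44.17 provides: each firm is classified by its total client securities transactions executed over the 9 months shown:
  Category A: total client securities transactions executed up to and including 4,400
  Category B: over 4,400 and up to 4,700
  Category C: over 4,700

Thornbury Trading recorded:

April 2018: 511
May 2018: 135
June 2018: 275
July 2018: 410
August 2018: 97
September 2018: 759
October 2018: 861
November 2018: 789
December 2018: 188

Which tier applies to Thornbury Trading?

Category A

Total client securities transactions executed: 511 + 135 + 275 + 410 + 97 + 759 + 861 + 789 + 188 = 4,025.
4,025 ≤ 4,400, so Category A applies.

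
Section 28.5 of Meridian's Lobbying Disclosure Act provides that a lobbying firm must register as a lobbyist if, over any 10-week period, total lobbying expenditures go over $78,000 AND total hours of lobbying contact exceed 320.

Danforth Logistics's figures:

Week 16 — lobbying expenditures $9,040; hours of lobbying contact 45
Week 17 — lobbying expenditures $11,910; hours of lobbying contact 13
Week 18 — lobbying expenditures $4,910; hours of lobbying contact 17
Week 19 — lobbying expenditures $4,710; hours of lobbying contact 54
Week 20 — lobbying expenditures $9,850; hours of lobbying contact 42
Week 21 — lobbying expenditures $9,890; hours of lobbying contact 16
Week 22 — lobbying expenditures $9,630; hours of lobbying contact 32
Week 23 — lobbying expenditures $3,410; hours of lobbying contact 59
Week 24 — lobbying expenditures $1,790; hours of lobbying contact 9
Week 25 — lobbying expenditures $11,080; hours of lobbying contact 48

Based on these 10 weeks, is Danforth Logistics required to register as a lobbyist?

Total lobbying expenditures: $9,040 + $11,910 + $4,910 + $4,710 + $9,850 + $9,890 + $9,630 + $3,410 + $1,790 + $11,080 = $76,220 (≤ $78,000).
Total hours of lobbying contact: 45 + 13 + 17 + 54 + 42 + 16 + 32 + 59 + 9 + 48 = 335 (> 320).
The test is 'and': the rule requires both, and at least one is not exceeded.

No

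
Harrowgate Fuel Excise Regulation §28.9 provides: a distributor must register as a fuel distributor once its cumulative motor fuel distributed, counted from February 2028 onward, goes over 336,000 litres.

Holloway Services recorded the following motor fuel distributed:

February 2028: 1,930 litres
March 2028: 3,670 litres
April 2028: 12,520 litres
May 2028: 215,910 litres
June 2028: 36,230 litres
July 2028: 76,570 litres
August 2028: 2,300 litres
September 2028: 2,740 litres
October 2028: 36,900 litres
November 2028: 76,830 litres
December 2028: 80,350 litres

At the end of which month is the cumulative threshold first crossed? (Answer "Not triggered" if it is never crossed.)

July 2028

Through February 2028: 1,930 litres
Through March 2028: 5,600 litres
Through April 2028: 18,120 litres
Through May 2028: 234,030 litres
Through June 2028: 270,260 litres
Through July 2028: 346,830 litres ← exceeds threshold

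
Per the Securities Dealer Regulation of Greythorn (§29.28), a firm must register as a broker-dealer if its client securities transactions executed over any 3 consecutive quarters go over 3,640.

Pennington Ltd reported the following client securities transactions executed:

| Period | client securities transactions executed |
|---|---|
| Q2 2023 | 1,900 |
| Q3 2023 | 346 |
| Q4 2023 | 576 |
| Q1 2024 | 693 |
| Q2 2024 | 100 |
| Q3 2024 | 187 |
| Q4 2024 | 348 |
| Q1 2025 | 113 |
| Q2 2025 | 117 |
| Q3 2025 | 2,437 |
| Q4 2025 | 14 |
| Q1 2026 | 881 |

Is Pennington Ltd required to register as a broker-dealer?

Q2 2023–Q4 2023: 1,900 + 346 + 576 = 2,822 (under)
Q3 2023–Q1 2024: 346 + 576 + 693 = 1,615 (under)
Q4 2023–Q2 2024: 576 + 693 + 100 = 1,369 (under)
Q1 2024–Q3 2024: 693 + 100 + 187 = 980 (under)
Q2 2024–Q4 2024: 100 + 187 + 348 = 635 (under)
Q3 2024–Q1 2025: 187 + 348 + 113 = 648 (under)
Q4 2024–Q2 2025: 348 + 113 + 117 = 578 (under)
Q1 2025–Q3 2025: 113 + 117 + 2,437 = 2,667 (under)
Q2 2025–Q4 2025: 117 + 2,437 + 14 = 2,568 (under)
Q3 2025–Q1 2026: 2,437 + 14 + 881 = 3,332 (under)
No window exceeds 3,640.

No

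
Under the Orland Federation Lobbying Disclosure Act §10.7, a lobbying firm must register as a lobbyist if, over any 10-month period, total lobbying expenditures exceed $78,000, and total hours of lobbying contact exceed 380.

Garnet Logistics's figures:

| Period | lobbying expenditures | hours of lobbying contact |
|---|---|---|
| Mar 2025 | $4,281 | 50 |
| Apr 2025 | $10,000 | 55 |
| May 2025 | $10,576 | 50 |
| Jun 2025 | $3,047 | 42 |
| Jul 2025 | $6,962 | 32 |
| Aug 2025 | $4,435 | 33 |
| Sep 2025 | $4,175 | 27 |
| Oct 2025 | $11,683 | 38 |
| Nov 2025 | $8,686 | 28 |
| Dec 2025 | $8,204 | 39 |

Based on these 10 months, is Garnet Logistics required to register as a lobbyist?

Total lobbying expenditures: $4,281 + $10,000 + $10,576 + $3,047 + $6,962 + $4,435 + $4,175 + $11,683 + $8,686 + $8,204 = $72,049 (≤ $78,000).
Total hours of lobbying contact: 50 + 55 + 50 + 42 + 32 + 33 + 27 + 38 + 28 + 39 = 394 (> 380).
The test is 'and': the rule requires both, and at least one is not exceeded.

No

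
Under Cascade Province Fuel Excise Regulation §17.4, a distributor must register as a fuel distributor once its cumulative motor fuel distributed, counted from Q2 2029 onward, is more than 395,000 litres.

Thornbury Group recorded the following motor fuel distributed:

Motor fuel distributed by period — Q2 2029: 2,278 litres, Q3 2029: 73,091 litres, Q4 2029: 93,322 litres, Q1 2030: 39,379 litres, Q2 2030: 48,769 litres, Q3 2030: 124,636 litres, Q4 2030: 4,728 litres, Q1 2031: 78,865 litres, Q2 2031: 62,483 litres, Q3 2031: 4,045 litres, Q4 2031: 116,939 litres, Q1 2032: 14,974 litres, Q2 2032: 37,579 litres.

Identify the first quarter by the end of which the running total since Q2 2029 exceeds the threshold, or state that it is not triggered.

Through Q2 2029: 2,278 litres
Through Q3 2029: 75,369 litres
Through Q4 2029: 168,691 litres
Through Q1 2030: 208,070 litres
Through Q2 2030: 256,839 litres
Through Q3 2030: 381,475 litres
Through Q4 2030: 386,203 litres
Through Q1 2031: 465,068 litres ← exceeds threshold

Q1 2031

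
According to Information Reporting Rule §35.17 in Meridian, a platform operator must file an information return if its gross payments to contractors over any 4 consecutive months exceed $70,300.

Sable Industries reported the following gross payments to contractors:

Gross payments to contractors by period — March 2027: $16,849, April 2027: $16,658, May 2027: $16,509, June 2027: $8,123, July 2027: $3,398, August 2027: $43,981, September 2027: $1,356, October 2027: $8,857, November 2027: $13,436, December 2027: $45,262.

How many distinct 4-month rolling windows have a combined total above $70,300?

1

March 2027–June 2027: $16,849 + $16,658 + $16,509 + $8,123 = $58,139 (under)
April 2027–July 2027: $16,658 + $16,509 + $8,123 + $3,398 = $44,688 (under)
May 2027–August 2027: $16,509 + $8,123 + $3,398 + $43,981 = $72,011 (over)
June 2027–September 2027: $8,123 + $3,398 + $43,981 + $1,356 = $56,858 (under)
July 2027–October 2027: $3,398 + $43,981 + $1,356 + $8,857 = $57,592 (under)
August 2027–November 2027: $43,981 + $1,356 + $8,857 + $13,436 = $67,630 (under)
September 2027–December 2027: $1,356 + $8,857 + $13,436 + $45,262 = $68,911 (under)
1 window exceeds the threshold.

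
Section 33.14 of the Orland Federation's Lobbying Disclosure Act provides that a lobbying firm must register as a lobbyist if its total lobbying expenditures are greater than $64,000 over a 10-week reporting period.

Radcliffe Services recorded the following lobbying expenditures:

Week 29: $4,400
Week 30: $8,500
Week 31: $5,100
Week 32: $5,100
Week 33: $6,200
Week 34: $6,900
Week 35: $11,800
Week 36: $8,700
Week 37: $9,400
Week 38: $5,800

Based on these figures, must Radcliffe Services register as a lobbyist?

Yes

Total lobbying expenditures: $4,400 + $8,500 + $5,100 + $5,100 + $6,200 + $6,900 + $11,800 + $8,700 + $9,400 + $5,800 = $71,900.
$71,900 > $64,000, so the threshold is exceeded.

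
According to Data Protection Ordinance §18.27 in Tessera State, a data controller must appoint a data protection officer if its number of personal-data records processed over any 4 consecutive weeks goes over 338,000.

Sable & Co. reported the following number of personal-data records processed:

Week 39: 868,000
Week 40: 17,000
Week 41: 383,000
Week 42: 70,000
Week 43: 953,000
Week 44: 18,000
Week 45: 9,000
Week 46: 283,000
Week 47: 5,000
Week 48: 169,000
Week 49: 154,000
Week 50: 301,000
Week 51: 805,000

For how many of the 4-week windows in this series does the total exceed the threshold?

9

Week 39–Week 42: 868,000 + 17,000 + 383,000 + 70,000 = 1,338,000 (over)
Week 40–Week 43: 17,000 + 383,000 + 70,000 + 953,000 = 1,423,000 (over)
Week 41–Week 44: 383,000 + 70,000 + 953,000 + 18,000 = 1,424,000 (over)
Week 42–Week 45: 70,000 + 953,000 + 18,000 + 9,000 = 1,050,000 (over)
Week 43–Week 46: 953,000 + 18,000 + 9,000 + 283,000 = 1,263,000 (over)
Week 44–Week 47: 18,000 + 9,000 + 283,000 + 5,000 = 315,000 (under)
Week 45–Week 48: 9,000 + 283,000 + 5,000 + 169,000 = 466,000 (over)
Week 46–Week 49: 283,000 + 5,000 + 169,000 + 154,000 = 611,000 (over)
Week 47–Week 50: 5,000 + 169,000 + 154,000 + 301,000 = 629,000 (over)
Week 48–Week 51: 169,000 + 154,000 + 301,000 + 805,000 = 1,429,000 (over)
9 windows exceed the threshold.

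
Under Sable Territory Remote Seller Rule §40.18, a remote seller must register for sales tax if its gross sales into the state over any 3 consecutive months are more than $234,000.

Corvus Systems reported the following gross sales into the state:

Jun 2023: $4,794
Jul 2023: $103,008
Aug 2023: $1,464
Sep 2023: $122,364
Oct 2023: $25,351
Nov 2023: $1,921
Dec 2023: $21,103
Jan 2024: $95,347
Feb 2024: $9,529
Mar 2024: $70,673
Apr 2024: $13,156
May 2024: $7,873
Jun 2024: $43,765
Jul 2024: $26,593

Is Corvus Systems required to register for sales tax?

Jun 2023–Aug 2023: $4,794 + $103,008 + $1,464 = $109,266 (under)
Jul 2023–Sep 2023: $103,008 + $1,464 + $122,364 = $226,836 (under)
Aug 2023–Oct 2023: $1,464 + $122,364 + $25,351 = $149,179 (under)
Sep 2023–Nov 2023: $122,364 + $25,351 + $1,921 = $149,636 (under)
Oct 2023–Dec 2023: $25,351 + $1,921 + $21,103 = $48,375 (under)
Nov 2023–Jan 2024: $1,921 + $21,103 + $95,347 = $118,371 (under)
Dec 2023–Feb 2024: $21,103 + $95,347 + $9,529 = $125,979 (under)
Jan 2024–Mar 2024: $95,347 + $9,529 + $70,673 = $175,549 (under)
Feb 2024–Apr 2024: $9,529 + $70,673 + $13,156 = $93,358 (under)
Mar 2024–May 2024: $70,673 + $13,156 + $7,873 = $91,702 (under)
Apr 2024–Jun 2024: $13,156 + $7,873 + $43,765 = $64,794 (under)
May 2024–Jul 2024: $7,873 + $43,765 + $26,593 = $78,231 (under)
No window exceeds $234,000.

No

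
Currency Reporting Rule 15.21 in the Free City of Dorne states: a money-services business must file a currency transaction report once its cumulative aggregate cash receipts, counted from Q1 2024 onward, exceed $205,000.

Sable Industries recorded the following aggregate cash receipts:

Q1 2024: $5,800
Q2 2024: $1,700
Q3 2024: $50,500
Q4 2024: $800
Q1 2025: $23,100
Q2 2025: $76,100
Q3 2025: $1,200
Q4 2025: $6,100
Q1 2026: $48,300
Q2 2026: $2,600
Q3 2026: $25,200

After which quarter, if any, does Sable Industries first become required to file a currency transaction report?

Through Q1 2024: $5,800
Through Q2 2024: $7,500
Through Q3 2024: $58,000
Through Q4 2024: $58,800
Through Q1 2025: $81,900
Through Q2 2025: $158,000
Through Q3 2025: $159,200
Through Q4 2025: $165,300
Through Q1 2026: $213,600 ← exceeds threshold

Q1 2026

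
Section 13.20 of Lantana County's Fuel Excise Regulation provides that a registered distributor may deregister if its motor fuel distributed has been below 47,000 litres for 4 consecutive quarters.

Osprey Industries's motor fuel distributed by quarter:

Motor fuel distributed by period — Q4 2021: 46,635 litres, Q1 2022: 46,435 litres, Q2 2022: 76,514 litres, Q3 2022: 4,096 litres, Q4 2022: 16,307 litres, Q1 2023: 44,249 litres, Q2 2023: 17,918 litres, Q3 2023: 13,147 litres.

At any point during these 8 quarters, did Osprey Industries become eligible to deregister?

Yes

Quarters below 47,000 litres: Q4 2021, Q1 2022, Q3 2022, Q4 2022, Q1 2023, Q2 2023, Q3 2023.
Longest run of consecutive quarters below the threshold: 5.
5 ≥ 4, so Osprey Industries became eligible.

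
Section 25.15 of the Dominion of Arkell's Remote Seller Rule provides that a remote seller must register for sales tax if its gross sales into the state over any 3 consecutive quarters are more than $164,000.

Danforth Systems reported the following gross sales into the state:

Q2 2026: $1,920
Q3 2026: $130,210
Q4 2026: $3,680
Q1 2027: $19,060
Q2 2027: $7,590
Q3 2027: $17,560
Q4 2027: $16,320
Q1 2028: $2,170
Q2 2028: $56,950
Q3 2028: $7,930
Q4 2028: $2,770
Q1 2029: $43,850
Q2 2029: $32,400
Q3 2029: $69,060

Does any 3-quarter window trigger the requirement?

Q2 2026–Q4 2026: $1,920 + $130,210 + $3,680 = $135,810 (under)
Q3 2026–Q1 2027: $130,210 + $3,680 + $19,060 = $152,950 (under)
Q4 2026–Q2 2027: $3,680 + $19,060 + $7,590 = $30,330 (under)
Q1 2027–Q3 2027: $19,060 + $7,590 + $17,560 = $44,210 (under)
Q2 2027–Q4 2027: $7,590 + $17,560 + $16,320 = $41,470 (under)
Q3 2027–Q1 2028: $17,560 + $16,320 + $2,170 = $36,050 (under)
Q4 2027–Q2 2028: $16,320 + $2,170 + $56,950 = $75,440 (under)
Q1 2028–Q3 2028: $2,170 + $56,950 + $7,930 = $67,050 (under)
Q2 2028–Q4 2028: $56,950 + $7,930 + $2,770 = $67,650 (under)
Q3 2028–Q1 2029: $7,930 + $2,770 + $43,850 = $54,550 (under)
Q4 2028–Q2 2029: $2,770 + $43,850 + $32,400 = $79,020 (under)
Q1 2029–Q3 2029: $43,850 + $32,400 + $69,060 = $145,310 (under)
No window exceeds $164,000.

No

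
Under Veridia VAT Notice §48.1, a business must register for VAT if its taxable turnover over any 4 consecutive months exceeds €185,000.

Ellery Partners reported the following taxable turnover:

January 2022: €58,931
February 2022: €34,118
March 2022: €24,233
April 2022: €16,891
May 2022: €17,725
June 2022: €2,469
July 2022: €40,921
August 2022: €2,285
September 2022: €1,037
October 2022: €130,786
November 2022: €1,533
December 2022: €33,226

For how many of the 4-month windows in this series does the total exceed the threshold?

0

January 2022–April 2022: €58,931 + €34,118 + €24,233 + €16,891 = €134,173 (under)
February 2022–May 2022: €34,118 + €24,233 + €16,891 + €17,725 = €92,967 (under)
March 2022–June 2022: €24,233 + €16,891 + €17,725 + €2,469 = €61,318 (under)
April 2022–July 2022: €16,891 + €17,725 + €2,469 + €40,921 = €78,006 (under)
May 2022–August 2022: €17,725 + €2,469 + €40,921 + €2,285 = €63,400 (under)
June 2022–September 2022: €2,469 + €40,921 + €2,285 + €1,037 = €46,712 (under)
July 2022–October 2022: €40,921 + €2,285 + €1,037 + €130,786 = €175,029 (under)
August 2022–November 2022: €2,285 + €1,037 + €130,786 + €1,533 = €135,641 (under)
September 2022–December 2022: €1,037 + €130,786 + €1,533 + €33,226 = €166,582 (under)
0 windows exceed the threshold.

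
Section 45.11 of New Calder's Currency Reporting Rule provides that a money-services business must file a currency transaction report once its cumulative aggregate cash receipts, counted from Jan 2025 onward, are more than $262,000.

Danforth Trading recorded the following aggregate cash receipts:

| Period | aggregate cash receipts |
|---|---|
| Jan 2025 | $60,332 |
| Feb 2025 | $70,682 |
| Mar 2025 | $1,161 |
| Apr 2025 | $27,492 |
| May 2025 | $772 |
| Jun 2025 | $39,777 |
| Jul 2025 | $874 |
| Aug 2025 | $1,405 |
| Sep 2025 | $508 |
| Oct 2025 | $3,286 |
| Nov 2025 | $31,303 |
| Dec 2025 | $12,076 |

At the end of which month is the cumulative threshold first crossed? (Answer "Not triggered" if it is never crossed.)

Not triggered

Through Jan 2025: $60,332
Through Feb 2025: $131,014
Through Mar 2025: $132,175
Through Apr 2025: $159,667
Through May 2025: $160,439
Through Jun 2025: $200,216
Through Jul 2025: $201,090
Through Aug 2025: $202,495
Through Sep 2025: $203,003
Through Oct 2025: $206,289
Through Nov 2025: $237,592
Through Dec 2025: $249,668
Final cumulative total $249,668 ≤ $262,000; the threshold is never exceeded.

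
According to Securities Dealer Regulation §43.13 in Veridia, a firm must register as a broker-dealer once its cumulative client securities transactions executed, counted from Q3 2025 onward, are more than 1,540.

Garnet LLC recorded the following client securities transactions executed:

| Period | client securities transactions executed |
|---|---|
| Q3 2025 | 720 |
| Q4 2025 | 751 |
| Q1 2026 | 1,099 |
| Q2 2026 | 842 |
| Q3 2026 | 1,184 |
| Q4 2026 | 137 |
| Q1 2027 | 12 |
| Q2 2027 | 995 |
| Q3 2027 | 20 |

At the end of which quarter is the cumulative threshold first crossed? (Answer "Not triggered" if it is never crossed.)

Q1 2026

Through Q3 2025: 720
Through Q4 2025: 1,471
Through Q1 2026: 2,570 ← exceeds threshold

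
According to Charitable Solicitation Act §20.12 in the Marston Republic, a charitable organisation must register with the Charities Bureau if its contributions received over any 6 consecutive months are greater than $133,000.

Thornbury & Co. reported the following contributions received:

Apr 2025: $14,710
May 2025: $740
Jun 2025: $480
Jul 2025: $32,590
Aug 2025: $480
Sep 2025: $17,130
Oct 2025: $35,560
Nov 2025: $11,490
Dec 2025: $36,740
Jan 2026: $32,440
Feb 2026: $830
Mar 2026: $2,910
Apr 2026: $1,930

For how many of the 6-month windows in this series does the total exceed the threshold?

3

Apr 2025–Sep 2025: $14,710 + $740 + $480 + $32,590 + $480 + $17,130 = $66,130 (under)
May 2025–Oct 2025: $740 + $480 + $32,590 + $480 + $17,130 + $35,560 = $86,980 (under)
Jun 2025–Nov 2025: $480 + $32,590 + $480 + $17,130 + $35,560 + $11,490 = $97,730 (under)
Jul 2025–Dec 2025: $32,590 + $480 + $17,130 + $35,560 + $11,490 + $36,740 = $133,990 (over)
Aug 2025–Jan 2026: $480 + $17,130 + $35,560 + $11,490 + $36,740 + $32,440 = $133,840 (over)
Sep 2025–Feb 2026: $17,130 + $35,560 + $11,490 + $36,740 + $32,440 + $830 = $134,190 (over)
Oct 2025–Mar 2026: $35,560 + $11,490 + $36,740 + $32,440 + $830 + $2,910 = $119,970 (under)
Nov 2025–Apr 2026: $11,490 + $36,740 + $32,440 + $830 + $2,910 + $1,930 = $86,340 (under)
3 windows exceed the threshold.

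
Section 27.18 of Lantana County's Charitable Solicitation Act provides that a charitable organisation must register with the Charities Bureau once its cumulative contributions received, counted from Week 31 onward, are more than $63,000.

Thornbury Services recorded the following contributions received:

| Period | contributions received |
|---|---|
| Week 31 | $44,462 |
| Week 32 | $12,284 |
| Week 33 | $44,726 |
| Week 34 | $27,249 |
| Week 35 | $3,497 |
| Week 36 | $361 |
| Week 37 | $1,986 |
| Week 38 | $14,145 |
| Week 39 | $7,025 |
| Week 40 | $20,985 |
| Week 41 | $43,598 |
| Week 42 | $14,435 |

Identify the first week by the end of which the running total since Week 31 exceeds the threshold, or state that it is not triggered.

Week 33

Through Week 31: $44,462
Through Week 32: $56,746
Through Week 33: $101,472 ← exceeds threshold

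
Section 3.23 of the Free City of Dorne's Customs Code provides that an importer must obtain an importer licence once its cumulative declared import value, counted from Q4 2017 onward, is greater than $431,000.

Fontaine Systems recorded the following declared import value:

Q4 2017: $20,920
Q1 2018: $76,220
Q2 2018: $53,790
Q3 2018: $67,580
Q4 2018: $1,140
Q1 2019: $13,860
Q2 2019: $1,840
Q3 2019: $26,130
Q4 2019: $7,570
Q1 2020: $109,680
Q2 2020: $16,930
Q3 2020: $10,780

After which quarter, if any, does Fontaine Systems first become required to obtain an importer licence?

Through Q4 2017: $20,920
Through Q1 2018: $97,140
Through Q2 2018: $150,930
Through Q3 2018: $218,510
Through Q4 2018: $219,650
Through Q1 2019: $233,510
Through Q2 2019: $235,350
Through Q3 2019: $261,480
Through Q4 2019: $269,050
Through Q1 2020: $378,730
Through Q2 2020: $395,660
Through Q3 2020: $406,440
Final cumulative total $406,440 ≤ $431,000; the threshold is never exceeded.

Not triggered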